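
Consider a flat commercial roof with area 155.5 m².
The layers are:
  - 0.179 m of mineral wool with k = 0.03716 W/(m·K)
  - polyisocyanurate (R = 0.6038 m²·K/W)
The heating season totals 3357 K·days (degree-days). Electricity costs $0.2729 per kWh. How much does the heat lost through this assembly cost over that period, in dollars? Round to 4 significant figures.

630.7 dollars

0.179/0.03716 = 4.817
R_total = 4.817 + 0.6038 = 5.4208 m²·K/W
E = A × HDD × 24 / R / 1000 = 155.5 × 3357 × 24 / 5.4208 / 1000 = 2311.2 kWh
Cost = 2311.2 × 0.2729 = $630.71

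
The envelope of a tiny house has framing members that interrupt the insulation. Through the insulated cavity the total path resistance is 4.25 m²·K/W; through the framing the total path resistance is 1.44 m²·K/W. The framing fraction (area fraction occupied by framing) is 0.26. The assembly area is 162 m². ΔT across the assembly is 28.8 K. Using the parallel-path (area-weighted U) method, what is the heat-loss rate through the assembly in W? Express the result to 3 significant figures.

1650 W

U_eff = 0.74/4.25 + 0.26/1.44 = 0.1741 + 0.1806 = 0.3547
R_eff = 1/U_eff = 2.819 m²·K/W
Q = 162 × 28.8 / 2.819 = 1655 W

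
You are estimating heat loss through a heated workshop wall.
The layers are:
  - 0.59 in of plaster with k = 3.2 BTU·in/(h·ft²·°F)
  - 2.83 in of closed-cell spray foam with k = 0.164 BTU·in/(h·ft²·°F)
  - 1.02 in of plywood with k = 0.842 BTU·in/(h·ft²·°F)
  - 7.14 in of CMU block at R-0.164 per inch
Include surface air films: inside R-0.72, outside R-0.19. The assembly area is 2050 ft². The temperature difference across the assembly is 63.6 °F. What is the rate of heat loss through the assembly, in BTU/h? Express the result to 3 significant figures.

0.59/3.2 = 0.1844
2.83/0.164 = 17.26
1.02/0.842 = 1.211
7.14 × 0.164 = 1.171
R_total = 0.72 + 0.1844 + 17.26 + 1.211 + 1.171 + 0.19 = 20.73 ft²·°F·h/BTU
Q = A·ΔT/R = 2050 × 63.6 / 20.73 = 6289 BTU/h

6290 BTU/h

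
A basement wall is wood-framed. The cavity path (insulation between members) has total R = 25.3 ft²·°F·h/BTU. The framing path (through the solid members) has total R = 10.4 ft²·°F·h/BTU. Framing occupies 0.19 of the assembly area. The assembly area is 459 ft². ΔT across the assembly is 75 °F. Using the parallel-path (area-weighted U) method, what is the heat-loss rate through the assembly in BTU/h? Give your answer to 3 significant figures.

1730 BTU/h

U_eff = 0.81/25.3 + 0.19/10.4 = 0.03202 + 0.01827 = 0.05029
R_eff = 1/U_eff = 19.89 ft²·°F·h/BTU
Q = 459 × 75 / 19.89 = 1731 BTU/h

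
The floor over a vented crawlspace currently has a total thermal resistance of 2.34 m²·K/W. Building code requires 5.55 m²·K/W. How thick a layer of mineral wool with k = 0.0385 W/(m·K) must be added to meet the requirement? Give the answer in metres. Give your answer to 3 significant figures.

ΔR = 5.55 − 2.34 = 3.21 m²·K/W
L = ΔR × k = 3.21 × 0.0385 = 0.1236 m

0.124 m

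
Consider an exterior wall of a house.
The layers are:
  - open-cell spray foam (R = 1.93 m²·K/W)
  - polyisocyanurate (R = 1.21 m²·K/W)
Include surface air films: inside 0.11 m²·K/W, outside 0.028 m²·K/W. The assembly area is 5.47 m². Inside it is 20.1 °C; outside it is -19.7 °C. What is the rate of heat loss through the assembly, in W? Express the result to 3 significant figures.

66.4 W

R_total = 0.11 + 1.93 + 1.21 + 0.028 = 3.278 m²·K/W
Q = A·ΔT/R = 5.47 × (20.1 − (-19.7)) / 3.278 = 66.41 W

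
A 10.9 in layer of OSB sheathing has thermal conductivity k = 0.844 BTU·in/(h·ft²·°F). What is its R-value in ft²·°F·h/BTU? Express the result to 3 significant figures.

R = L/k = 10.9/0.844 = 12.91 ft²·°F·h/BTU

12.9 ft²·°F·h/BTU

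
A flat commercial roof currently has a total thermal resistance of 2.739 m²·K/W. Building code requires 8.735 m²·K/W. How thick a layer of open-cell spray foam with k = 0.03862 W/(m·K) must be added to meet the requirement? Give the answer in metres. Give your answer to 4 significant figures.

ΔR = 8.735 − 2.739 = 5.996 m²·K/W
L = ΔR × k = 5.996 × 0.03862 = 0.23157 m

0.2316 m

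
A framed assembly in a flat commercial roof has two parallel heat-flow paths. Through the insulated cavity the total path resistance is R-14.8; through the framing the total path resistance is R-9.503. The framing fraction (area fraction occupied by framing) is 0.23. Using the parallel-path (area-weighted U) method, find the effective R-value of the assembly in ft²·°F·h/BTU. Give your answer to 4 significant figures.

13.12 ft²·°F·h/BTU

U_eff = 0.77/14.8 + 0.23/9.503 = 0.052027 + 0.024203 = 0.07623
R_eff = 1/U_eff = 13.118 ft²·°F·h/BTU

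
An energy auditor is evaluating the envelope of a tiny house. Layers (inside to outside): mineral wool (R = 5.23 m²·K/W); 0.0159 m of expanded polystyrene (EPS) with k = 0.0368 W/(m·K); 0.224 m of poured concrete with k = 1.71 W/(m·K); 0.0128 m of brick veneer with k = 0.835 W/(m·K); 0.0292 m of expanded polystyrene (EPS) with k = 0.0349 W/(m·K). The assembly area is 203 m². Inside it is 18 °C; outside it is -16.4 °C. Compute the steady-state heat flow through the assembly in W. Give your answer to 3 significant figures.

1050 W

0.0159/0.0368 = 0.4321
0.224/1.71 = 0.131
0.0128/0.835 = 0.01533
0.0292/0.0349 = 0.8367
R_total = 5.23 + 0.4321 + 0.131 + 0.01533 + 0.8367 = 6.645 m²·K/W
Q = A·ΔT/R = 203 × (18 − (-16.4)) / 6.645 = 1051 W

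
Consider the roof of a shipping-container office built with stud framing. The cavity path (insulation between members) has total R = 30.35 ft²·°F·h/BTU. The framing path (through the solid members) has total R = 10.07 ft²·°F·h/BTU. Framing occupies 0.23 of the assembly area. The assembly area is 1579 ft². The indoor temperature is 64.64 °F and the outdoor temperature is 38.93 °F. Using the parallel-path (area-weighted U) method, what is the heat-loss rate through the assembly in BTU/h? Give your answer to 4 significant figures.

U_eff = 0.77/30.35 + 0.23/10.07 = 0.025371 + 0.02284 = 0.048211
R_eff = 1/U_eff = 20.742 ft²·°F·h/BTU
Q = 1579 × (64.64 − 38.93) / 20.742 = 1957.2 BTU/h

1957 BTU/h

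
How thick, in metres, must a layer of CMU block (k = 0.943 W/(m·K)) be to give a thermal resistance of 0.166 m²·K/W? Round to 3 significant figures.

0.157 m

L = R·k = 0.166 × 0.943 = 0.1565 m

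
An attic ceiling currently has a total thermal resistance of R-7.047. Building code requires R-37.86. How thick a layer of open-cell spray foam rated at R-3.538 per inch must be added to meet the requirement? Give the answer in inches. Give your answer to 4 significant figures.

8.709 in

ΔR = 37.86 − 7.047 = 30.813 ft²·°F·h/BTU
L = ΔR / (R/in) = 30.813/3.538 = 8.7092 in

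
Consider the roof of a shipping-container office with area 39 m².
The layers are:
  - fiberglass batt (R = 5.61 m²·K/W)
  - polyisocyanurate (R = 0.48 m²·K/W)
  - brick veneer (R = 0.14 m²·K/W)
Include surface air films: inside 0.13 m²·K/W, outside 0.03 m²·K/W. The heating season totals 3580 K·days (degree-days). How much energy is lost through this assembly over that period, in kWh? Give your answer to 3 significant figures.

524 kWh

R_total = 0.13 + 5.61 + 0.48 + 0.14 + 0.03 = 6.39 m²·K/W
E = A × HDD × 24 / R / 1000 = 39 × 3580 × 24 / 6.39 / 1000 = 524.4 kWh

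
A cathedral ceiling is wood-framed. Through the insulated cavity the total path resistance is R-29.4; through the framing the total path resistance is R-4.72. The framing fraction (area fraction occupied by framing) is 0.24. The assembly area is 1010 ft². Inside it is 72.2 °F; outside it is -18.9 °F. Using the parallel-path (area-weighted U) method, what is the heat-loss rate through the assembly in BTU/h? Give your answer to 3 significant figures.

7060 BTU/h

U_eff = 0.76/29.4 + 0.24/4.72 = 0.02585 + 0.05085 = 0.0767
R_eff = 1/U_eff = 13.04 ft²·°F·h/BTU
Q = 1010 × (72.2 − (-18.9)) / 13.04 = 7057 BTU/h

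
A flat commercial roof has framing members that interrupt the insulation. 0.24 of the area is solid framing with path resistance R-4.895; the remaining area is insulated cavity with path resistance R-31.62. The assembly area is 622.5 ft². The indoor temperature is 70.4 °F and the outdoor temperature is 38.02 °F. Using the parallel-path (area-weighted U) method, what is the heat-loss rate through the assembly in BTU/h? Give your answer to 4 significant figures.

U_eff = 0.76/31.62 + 0.24/4.895 = 0.024035 + 0.04903 = 0.073065
R_eff = 1/U_eff = 13.686 ft²·°F·h/BTU
Q = 622.5 × (70.4 − 38.02) / 13.686 = 1472.7 BTU/h

1473 BTU/h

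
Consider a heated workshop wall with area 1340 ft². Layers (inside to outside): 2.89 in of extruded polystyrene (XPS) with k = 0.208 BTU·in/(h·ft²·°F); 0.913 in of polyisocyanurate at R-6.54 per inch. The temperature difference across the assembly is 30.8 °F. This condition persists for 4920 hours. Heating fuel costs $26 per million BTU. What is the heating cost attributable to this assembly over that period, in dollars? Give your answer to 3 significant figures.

2.89/0.208 = 13.89
0.913 × 6.54 = 5.971
R_total = 13.89 + 5.971 = 19.87 ft²·°F·h/BTU
Q = 1340 × 30.8 / 19.87 = 2078 BTU/h
E = 2078 × 4920 = 10220000 BTU
Cost = 10220000/10⁶ × 26 = $265.8

266 dollars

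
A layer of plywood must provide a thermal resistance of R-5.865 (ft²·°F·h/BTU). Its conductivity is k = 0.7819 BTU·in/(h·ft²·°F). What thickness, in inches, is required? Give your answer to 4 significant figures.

L = R × k = 5.865 × 0.7819 = 4.5858 in

4.586 in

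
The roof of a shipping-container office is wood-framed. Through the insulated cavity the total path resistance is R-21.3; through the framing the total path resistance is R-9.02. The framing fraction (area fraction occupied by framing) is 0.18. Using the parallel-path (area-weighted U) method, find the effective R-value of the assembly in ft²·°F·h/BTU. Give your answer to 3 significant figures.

U_eff = 0.82/21.3 + 0.18/9.02 = 0.0385 + 0.01996 = 0.05845
R_eff = 1/U_eff = 17.11 ft²·°F·h/BTU

17.1 ft²·°F·h/BTU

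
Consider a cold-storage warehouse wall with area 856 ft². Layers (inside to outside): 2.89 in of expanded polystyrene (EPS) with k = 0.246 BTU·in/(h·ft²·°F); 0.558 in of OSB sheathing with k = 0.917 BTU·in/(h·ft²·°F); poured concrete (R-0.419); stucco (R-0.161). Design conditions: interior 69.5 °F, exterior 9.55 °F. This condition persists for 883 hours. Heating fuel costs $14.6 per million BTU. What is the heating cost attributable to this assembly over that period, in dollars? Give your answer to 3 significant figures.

51.1 dollars

2.89/0.246 = 11.75
0.558/0.917 = 0.6085
R_total = 11.75 + 0.6085 + 0.419 + 0.161 = 12.94 ft²·°F·h/BTU
Q = 856 × (69.5 − 9.55) / 12.94 = 3967 BTU/h
E = 3967 × 883 = 3503000 BTU
Cost = 3503000/10⁶ × 14.6 = $51.14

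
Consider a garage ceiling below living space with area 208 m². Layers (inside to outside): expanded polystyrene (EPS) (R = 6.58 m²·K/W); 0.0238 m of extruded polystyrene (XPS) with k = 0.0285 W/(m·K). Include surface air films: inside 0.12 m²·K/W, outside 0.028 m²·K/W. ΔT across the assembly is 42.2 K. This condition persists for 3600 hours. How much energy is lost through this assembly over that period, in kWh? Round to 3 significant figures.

0.0238/0.0285 = 0.8351
R_total = 0.12 + 6.58 + 0.8351 + 0.028 = 7.563 m²·K/W
Q = 208 × 42.2 / 7.563 = 1161 W
E = 1161 W × 3600 h / 1000 = 4178 kWh

4180 kWh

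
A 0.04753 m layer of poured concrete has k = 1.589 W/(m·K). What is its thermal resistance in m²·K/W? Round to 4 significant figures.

R = L/k = 0.04753/1.589 = 0.029912 m²·K/W

0.02991 m²·K/W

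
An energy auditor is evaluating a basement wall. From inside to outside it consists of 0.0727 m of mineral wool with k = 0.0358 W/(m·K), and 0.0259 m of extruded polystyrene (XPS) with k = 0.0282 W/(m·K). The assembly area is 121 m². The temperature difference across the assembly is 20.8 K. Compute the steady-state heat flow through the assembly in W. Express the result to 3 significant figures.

0.0727/0.0358 = 2.031
0.0259/0.0282 = 0.9184
R_total = 2.031 + 0.9184 = 2.949 m²·K/W
Q = A·ΔT/R = 121 × 20.8 / 2.949 = 853.4 W

853 W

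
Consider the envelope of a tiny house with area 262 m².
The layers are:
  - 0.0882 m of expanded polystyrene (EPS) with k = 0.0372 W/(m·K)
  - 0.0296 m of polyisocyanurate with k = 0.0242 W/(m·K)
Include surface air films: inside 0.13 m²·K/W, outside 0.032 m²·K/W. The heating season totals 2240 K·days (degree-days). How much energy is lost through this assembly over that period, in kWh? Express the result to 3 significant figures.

3750 kWh

0.0882/0.0372 = 2.371
0.0296/0.0242 = 1.223
R_total = 0.13 + 2.371 + 1.223 + 0.032 = 3.756 m²·K/W
E = A × HDD × 24 / R / 1000 = 262 × 2240 × 24 / 3.756 / 1000 = 3750 kWh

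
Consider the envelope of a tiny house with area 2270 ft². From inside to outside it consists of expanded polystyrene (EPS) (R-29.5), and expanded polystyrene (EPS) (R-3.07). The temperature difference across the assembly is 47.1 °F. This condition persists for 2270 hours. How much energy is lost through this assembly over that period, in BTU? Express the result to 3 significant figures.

R_total = 29.5 + 3.07 = 32.57 ft²·°F·h/BTU
Q = 2270 × 47.1 / 32.57 = 3283 BTU/h
E = 3283 × 2270 = 7452000 BTU

7450000 BTU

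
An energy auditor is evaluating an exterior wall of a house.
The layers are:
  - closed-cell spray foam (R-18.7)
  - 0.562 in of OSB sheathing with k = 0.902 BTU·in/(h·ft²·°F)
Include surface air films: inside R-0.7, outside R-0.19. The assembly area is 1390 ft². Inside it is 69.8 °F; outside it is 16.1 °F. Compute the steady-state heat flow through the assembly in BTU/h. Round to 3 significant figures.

3690 BTU/h

0.562/0.902 = 0.6231
R_total = 0.7 + 18.7 + 0.6231 + 0.19 = 20.21 ft²·°F·h/BTU
Q = A·ΔT/R = 1390 × (69.8 − 16.1) / 20.21 = 3693 BTU/h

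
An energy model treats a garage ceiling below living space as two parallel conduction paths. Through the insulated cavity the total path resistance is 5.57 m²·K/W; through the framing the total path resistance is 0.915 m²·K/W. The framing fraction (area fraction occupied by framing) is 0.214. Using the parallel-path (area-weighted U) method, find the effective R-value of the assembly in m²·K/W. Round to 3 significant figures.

U_eff = 0.786/5.57 + 0.214/0.915 = 0.1411 + 0.2339 = 0.375
R_eff = 1/U_eff = 2.667 m²·K/W

2.67 m²·K/W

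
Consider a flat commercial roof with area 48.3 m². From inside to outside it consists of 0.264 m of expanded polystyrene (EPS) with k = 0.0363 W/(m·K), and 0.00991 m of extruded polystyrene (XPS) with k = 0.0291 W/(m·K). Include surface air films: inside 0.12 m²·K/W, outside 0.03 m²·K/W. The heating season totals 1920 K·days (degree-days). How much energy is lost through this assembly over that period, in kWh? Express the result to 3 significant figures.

287 kWh

0.264/0.0363 = 7.273
0.00991/0.0291 = 0.3405
R_total = 0.12 + 7.273 + 0.3405 + 0.03 = 7.763 m²·K/W
E = A × HDD × 24 / R / 1000 = 48.3 × 1920 × 24 / 7.763 / 1000 = 286.7 kWh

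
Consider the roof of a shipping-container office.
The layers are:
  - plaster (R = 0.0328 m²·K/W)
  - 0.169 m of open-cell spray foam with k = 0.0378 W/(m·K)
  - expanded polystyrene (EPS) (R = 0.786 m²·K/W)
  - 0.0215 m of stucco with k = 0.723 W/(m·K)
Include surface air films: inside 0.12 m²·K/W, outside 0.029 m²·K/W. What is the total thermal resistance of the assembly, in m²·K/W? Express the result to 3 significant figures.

0.169/0.0378 = 4.471
0.0215/0.723 = 0.02974
R_total = 0.12 + 0.0328 + 4.471 + 0.786 + 0.02974 + 0.029 = 5.468 m²·K/W

5.47 m²·K/W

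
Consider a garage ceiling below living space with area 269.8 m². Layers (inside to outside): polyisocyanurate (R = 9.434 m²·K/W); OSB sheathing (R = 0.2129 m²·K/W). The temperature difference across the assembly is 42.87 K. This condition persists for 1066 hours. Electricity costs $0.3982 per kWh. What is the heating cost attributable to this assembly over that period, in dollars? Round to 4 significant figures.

508.9 dollars

R_total = 9.434 + 0.2129 = 9.6469 m²·K/W
Q = 269.8 × 42.87 / 9.6469 = 1199 W
E = 1199 W × 1066 h / 1000 = 1278.1 kWh
Cost = 1278.1 × 0.3982 = $508.94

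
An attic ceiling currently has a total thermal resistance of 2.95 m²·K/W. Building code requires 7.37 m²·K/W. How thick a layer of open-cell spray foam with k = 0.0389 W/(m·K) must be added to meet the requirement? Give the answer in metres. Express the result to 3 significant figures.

0.172 m

ΔR = 7.37 − 2.95 = 4.42 m²·K/W
L = ΔR × k = 4.42 × 0.0389 = 0.1719 m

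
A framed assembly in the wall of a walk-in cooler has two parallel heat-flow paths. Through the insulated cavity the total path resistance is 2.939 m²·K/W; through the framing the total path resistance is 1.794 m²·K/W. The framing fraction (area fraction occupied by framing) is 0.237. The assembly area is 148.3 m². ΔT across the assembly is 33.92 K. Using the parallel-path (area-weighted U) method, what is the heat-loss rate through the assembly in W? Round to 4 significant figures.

1970 W

U_eff = 0.763/2.939 + 0.237/1.794 = 0.25961 + 0.13211 = 0.39172
R_eff = 1/U_eff = 2.5528 m²·K/W
Q = 148.3 × 33.92 / 2.5528 = 1970.5 W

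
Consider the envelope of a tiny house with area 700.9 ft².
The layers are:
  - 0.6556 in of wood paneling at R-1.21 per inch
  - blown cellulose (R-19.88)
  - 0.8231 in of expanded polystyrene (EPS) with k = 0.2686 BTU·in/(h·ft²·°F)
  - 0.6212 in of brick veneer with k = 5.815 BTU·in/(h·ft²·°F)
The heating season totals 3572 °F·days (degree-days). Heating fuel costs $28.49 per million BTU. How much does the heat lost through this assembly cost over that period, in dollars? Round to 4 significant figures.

71.79 dollars

0.6556 × 1.21 = 0.79328
0.8231/0.2686 = 3.0644
0.6212/5.815 = 0.10683
R_total = 0.79328 + 19.88 + 3.0644 + 0.10683 = 23.845 ft²·°F·h/BTU
E = A × HDD × 24 / R = 700.9 × 3572 × 24 / 23.845 = 2519900 BTU
Cost = 2519900/10⁶ × 28.49 = $71.793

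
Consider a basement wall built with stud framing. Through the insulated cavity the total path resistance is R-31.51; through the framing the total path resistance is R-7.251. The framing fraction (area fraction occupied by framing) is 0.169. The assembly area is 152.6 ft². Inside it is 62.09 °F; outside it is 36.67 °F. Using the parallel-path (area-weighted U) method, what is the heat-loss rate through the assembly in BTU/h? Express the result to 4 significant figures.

U_eff = 0.831/31.51 + 0.169/7.251 = 0.026373 + 0.023307 = 0.04968
R_eff = 1/U_eff = 20.129 ft²·°F·h/BTU
Q = 152.6 × (62.09 − 36.67) / 20.129 = 192.71 BTU/h

192.7 BTU/h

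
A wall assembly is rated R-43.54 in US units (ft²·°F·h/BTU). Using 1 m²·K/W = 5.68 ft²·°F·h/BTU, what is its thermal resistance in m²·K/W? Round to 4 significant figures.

R_SI = 43.54/5.68 = 7.6655

7.665 m²·K/W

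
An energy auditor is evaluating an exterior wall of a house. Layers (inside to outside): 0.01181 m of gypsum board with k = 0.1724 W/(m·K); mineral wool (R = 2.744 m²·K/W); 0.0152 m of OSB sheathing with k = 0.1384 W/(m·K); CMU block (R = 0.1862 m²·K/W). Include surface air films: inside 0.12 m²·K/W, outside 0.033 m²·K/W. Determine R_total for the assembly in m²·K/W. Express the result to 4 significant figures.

3.262 m²·K/W

0.01181/0.1724 = 0.068503
0.0152/0.1384 = 0.10983
R_total = 0.12 + 0.068503 + 2.744 + 0.10983 + 0.1862 + 0.033 = 3.2615 m²·K/W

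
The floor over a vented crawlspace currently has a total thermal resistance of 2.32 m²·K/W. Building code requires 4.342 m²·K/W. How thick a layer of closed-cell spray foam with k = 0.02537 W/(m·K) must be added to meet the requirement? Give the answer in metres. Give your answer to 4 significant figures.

ΔR = 4.342 − 2.32 = 2.022 m²·K/W
L = ΔR × k = 2.022 × 0.02537 = 0.051298 m

0.05130 m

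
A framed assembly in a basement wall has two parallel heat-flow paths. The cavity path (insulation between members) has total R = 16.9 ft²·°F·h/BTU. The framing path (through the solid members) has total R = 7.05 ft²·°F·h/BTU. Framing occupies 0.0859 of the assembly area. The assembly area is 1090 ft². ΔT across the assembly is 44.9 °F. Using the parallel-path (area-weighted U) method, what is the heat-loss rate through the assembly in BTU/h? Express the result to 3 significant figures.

3240 BTU/h

U_eff = 0.9141/16.9 + 0.0859/7.05 = 0.05409 + 0.01218 = 0.06627
R_eff = 1/U_eff = 15.09 ft²·°F·h/BTU
Q = 1090 × 44.9 / 15.09 = 3243 BTU/h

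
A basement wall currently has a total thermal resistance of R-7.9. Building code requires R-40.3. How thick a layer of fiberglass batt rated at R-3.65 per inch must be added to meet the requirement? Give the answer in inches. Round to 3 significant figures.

8.88 in

ΔR = 40.3 − 7.9 = 32.4 ft²·°F·h/BTU
L = ΔR / (R/in) = 32.4/3.65 = 8.877 in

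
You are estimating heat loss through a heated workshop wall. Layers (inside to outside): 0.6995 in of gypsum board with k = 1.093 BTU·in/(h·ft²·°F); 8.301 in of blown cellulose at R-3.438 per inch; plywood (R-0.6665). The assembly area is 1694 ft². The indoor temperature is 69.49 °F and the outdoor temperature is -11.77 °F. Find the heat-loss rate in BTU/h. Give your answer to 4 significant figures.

4612 BTU/h

0.6995/1.093 = 0.63998
8.301 × 3.438 = 28.539
R_total = 0.63998 + 28.539 + 0.6665 = 29.845 ft²·°F·h/BTU
Q = A·ΔT/R = 1694 × (69.49 − (-11.77)) / 29.845 = 4612.3 BTU/h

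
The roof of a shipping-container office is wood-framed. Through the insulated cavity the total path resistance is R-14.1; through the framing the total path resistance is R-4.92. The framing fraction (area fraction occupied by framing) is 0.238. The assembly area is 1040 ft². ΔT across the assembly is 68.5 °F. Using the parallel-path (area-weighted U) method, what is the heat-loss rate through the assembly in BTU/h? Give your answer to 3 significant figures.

7300 BTU/h

U_eff = 0.762/14.1 + 0.238/4.92 = 0.05404 + 0.04837 = 0.1024
R_eff = 1/U_eff = 9.764 ft²·°F·h/BTU
Q = 1040 × 68.5 / 9.764 = 7296 BTU/h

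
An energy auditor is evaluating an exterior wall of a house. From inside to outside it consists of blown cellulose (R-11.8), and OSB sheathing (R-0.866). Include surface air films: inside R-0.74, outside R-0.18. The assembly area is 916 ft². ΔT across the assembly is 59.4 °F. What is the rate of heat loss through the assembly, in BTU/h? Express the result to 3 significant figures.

4000 BTU/h

R_total = 0.74 + 11.8 + 0.866 + 0.18 = 13.59 ft²·°F·h/BTU
Q = A·ΔT/R = 916 × 59.4 / 13.59 = 4005 BTU/h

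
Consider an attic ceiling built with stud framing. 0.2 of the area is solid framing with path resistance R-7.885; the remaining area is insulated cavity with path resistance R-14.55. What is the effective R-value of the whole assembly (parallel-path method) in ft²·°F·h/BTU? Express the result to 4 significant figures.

12.45 ft²·°F·h/BTU

U_eff = 0.8/14.55 + 0.2/7.885 = 0.054983 + 0.025365 = 0.080347
R_eff = 1/U_eff = 12.446 ft²·°F·h/BTU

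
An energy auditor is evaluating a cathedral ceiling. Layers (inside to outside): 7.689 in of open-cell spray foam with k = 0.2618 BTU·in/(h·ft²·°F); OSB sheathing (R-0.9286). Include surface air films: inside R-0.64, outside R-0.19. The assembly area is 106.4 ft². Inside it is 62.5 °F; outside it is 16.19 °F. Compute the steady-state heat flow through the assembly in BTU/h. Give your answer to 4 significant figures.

7.689/0.2618 = 29.37
R_total = 0.64 + 29.37 + 0.9286 + 0.19 = 31.128 ft²·°F·h/BTU
Q = A·ΔT/R = 106.4 × (62.5 − 16.19) / 31.128 = 158.29 BTU/h

158.3 BTU/h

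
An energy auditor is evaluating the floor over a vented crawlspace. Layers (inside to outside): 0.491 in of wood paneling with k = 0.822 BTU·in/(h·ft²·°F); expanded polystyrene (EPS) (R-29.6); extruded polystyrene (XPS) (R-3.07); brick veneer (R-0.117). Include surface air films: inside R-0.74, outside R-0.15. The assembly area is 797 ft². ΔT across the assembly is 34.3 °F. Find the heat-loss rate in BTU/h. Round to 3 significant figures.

798 BTU/h

0.491/0.822 = 0.5973
R_total = 0.74 + 0.5973 + 29.6 + 3.07 + 0.117 + 0.15 = 34.27 ft²·°F·h/BTU
Q = A·ΔT/R = 797 × 34.3 / 34.27 = 797.6 BTU/h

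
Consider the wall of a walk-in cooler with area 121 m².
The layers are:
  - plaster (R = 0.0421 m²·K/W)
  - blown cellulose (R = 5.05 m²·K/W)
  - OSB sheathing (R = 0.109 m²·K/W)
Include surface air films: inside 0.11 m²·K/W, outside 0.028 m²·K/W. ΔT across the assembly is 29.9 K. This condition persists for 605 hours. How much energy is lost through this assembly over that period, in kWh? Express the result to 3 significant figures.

410 kWh

R_total = 0.11 + 0.0421 + 5.05 + 0.109 + 0.028 = 5.339 m²·K/W
Q = 121 × 29.9 / 5.339 = 677.6 W
E = 677.6 W × 605 h / 1000 = 410 kWh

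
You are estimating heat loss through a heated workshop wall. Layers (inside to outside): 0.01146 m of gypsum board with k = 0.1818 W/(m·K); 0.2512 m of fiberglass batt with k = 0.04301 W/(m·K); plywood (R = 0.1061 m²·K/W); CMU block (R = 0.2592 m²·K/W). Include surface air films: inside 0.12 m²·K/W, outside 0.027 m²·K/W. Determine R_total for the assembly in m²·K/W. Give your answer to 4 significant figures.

6.416 m²·K/W

0.01146/0.1818 = 0.063036
0.2512/0.04301 = 5.8405
R_total = 0.12 + 0.063036 + 5.8405 + 0.1061 + 0.2592 + 0.027 = 6.4158 m²·K/W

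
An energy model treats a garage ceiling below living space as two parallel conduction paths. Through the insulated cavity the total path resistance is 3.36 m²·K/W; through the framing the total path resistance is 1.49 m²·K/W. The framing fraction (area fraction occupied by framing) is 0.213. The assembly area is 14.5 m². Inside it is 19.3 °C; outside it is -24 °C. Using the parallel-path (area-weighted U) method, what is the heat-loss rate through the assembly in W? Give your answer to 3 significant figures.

237 W

U_eff = 0.787/3.36 + 0.213/1.49 = 0.2342 + 0.143 = 0.3772
R_eff = 1/U_eff = 2.651 m²·K/W
Q = 14.5 × (19.3 − (-24)) / 2.651 = 236.8 W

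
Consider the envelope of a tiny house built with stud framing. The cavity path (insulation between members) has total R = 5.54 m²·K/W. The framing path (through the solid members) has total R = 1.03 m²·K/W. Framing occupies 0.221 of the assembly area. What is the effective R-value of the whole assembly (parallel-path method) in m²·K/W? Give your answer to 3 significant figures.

U_eff = 0.779/5.54 + 0.221/1.03 = 0.1406 + 0.2146 = 0.3552
R_eff = 1/U_eff = 2.815 m²·K/W

2.82 m²·K/W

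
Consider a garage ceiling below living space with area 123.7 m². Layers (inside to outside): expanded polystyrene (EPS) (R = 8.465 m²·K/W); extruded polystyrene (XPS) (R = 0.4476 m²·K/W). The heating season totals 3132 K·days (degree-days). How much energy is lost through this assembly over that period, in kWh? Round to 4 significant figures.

R_total = 8.465 + 0.4476 = 8.9126 m²·K/W
E = A × HDD × 24 / R / 1000 = 123.7 × 3132 × 24 / 8.9126 / 1000 = 1043.3 kWh

1043 kWh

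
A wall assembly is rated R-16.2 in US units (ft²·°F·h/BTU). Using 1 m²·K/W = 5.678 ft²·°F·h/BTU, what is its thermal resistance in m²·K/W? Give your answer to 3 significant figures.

2.85 m²·K/W

R_SI = 16.2/5.678 = 2.853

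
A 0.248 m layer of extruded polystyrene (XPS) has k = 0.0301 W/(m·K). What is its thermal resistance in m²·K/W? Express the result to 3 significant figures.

8.24 m²·K/W

R = L/k = 0.248/0.0301 = 8.239 m²·K/W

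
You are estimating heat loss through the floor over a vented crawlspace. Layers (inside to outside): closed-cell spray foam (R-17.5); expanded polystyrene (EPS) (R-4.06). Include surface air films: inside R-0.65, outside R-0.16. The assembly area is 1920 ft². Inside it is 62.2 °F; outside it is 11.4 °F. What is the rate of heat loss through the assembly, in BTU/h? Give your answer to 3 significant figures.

4360 BTU/h

R_total = 0.65 + 17.5 + 4.06 + 0.16 = 22.37 ft²·°F·h/BTU
Q = A·ΔT/R = 1920 × (62.2 − 11.4) / 22.37 = 4360 BTU/h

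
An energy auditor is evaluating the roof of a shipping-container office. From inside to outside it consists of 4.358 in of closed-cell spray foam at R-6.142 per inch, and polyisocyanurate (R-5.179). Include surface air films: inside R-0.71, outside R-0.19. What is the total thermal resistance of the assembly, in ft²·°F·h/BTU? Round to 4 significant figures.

32.85 ft²·°F·h/BTU

4.358 × 6.142 = 26.767
R_total = 0.71 + 26.767 + 5.179 + 0.19 = 32.846 ft²·°F·h/BTU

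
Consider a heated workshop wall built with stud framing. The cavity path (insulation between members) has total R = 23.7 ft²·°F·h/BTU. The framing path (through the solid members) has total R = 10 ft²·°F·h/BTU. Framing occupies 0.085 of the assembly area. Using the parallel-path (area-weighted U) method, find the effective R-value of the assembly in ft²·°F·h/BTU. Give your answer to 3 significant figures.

U_eff = 0.915/23.7 + 0.085/10 = 0.03861 + 0.0085 = 0.04711
R_eff = 1/U_eff = 21.23 ft²·°F·h/BTU

21.2 ft²·°F·h/BTU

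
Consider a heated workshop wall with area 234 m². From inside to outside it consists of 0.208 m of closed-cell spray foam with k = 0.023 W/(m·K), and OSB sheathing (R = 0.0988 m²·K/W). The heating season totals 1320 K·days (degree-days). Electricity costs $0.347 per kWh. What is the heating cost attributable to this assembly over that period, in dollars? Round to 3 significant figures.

281 dollars

0.208/0.023 = 9.043
R_total = 9.043 + 0.0988 = 9.142 m²·K/W
E = A × HDD × 24 / R / 1000 = 234 × 1320 × 24 / 9.142 / 1000 = 810.9 kWh
Cost = 810.9 × 0.347 = $281.4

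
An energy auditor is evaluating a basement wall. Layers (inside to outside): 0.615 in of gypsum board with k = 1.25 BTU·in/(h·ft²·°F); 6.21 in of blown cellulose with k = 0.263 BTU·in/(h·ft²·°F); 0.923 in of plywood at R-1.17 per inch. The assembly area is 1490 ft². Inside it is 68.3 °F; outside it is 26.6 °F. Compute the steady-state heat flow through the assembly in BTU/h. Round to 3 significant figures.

0.615/1.25 = 0.492
6.21/0.263 = 23.61
0.923 × 1.17 = 1.08
R_total = 0.492 + 23.61 + 1.08 = 25.18 ft²·°F·h/BTU
Q = A·ΔT/R = 1490 × (68.3 − 26.6) / 25.18 = 2467 BTU/h

2470 BTU/h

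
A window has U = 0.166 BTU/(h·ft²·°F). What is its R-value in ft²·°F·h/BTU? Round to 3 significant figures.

6.02 ft²·°F·h/BTU

R = 1/U = 1/0.166 = 6.024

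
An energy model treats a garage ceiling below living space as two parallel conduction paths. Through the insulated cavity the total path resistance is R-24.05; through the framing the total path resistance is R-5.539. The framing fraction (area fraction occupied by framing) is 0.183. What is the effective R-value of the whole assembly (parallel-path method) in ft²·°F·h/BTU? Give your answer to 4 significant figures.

U_eff = 0.817/24.05 + 0.183/5.539 = 0.033971 + 0.033038 = 0.067009
R_eff = 1/U_eff = 14.923 ft²·°F·h/BTU

14.92 ft²·°F·h/BTU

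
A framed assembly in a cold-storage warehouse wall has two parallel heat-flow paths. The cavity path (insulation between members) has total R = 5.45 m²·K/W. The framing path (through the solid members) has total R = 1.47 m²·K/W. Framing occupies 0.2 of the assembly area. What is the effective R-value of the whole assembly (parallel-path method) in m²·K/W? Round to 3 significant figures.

U_eff = 0.8/5.45 + 0.2/1.47 = 0.1468 + 0.1361 = 0.2828
R_eff = 1/U_eff = 3.536 m²·K/W

3.54 m²·K/W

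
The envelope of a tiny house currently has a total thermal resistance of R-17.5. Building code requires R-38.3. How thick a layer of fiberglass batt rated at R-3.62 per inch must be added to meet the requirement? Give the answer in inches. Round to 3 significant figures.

ΔR = 38.3 − 17.5 = 20.8 ft²·°F·h/BTU
L = ΔR / (R/in) = 20.8/3.62 = 5.746 in

5.75 in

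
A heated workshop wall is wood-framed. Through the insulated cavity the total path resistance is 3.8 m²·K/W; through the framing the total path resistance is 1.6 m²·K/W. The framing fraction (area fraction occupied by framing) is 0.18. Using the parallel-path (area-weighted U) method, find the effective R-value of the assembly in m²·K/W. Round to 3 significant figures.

3.05 m²·K/W

U_eff = 0.82/3.8 + 0.18/1.6 = 0.2158 + 0.1125 = 0.3283
R_eff = 1/U_eff = 3.046 m²·K/W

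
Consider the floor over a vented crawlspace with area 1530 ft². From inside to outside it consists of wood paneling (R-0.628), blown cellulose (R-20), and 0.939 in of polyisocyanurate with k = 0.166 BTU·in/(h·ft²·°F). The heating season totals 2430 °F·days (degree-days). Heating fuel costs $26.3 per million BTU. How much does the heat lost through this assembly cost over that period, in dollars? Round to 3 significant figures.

0.939/0.166 = 5.657
R_total = 0.628 + 20 + 5.657 = 26.28 ft²·°F·h/BTU
E = A × HDD × 24 / R = 1530 × 2430 × 24 / 26.28 = 3395000 BTU
Cost = 3395000/10⁶ × 26.3 = $89.28

89.3 dollars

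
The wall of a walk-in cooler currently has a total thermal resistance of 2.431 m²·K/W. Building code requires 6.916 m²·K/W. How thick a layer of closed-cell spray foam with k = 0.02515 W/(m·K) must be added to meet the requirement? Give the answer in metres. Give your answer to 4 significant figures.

0.1128 m

ΔR = 6.916 − 2.431 = 4.485 m²·K/W
L = ΔR × k = 4.485 × 0.02515 = 0.1128 m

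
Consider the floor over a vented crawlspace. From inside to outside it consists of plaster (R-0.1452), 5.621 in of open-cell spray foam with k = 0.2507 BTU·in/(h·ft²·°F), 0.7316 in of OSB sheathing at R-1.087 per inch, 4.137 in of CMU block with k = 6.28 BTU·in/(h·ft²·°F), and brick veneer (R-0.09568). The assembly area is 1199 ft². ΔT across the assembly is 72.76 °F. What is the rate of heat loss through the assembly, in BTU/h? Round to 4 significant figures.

5.621/0.2507 = 22.421
0.7316 × 1.087 = 0.79525
4.137/6.28 = 0.65876
R_total = 0.1452 + 22.421 + 0.79525 + 0.65876 + 0.09568 = 24.116 ft²·°F·h/BTU
Q = A·ΔT/R = 1199 × 72.76 / 24.116 = 3617.5 BTU/h

3617 BTU/h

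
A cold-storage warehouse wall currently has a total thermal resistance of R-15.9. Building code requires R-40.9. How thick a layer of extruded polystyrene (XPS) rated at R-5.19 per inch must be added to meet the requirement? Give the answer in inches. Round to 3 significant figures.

ΔR = 40.9 − 15.9 = 25 ft²·°F·h/BTU
L = ΔR / (R/in) = 25/5.19 = 4.817 in

4.82 in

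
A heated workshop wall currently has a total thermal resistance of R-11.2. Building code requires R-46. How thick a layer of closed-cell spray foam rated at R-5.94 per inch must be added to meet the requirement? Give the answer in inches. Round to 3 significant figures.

ΔR = 46 − 11.2 = 34.8 ft²·°F·h/BTU
L = ΔR / (R/in) = 34.8/5.94 = 5.859 in

5.86 in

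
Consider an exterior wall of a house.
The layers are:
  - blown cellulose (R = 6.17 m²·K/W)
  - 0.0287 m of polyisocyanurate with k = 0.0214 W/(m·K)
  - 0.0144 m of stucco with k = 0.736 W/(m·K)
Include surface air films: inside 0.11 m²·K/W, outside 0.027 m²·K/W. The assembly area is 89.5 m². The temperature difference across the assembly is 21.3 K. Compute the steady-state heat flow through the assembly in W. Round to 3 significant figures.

249 W

0.0287/0.0214 = 1.341
0.0144/0.736 = 0.01957
R_total = 0.11 + 6.17 + 1.341 + 0.01957 + 0.027 = 7.668 m²·K/W
Q = A·ΔT/R = 89.5 × 21.3 / 7.668 = 248.6 W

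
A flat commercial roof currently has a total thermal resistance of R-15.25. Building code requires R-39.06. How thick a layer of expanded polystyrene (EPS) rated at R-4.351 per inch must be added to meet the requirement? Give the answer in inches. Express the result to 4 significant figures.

ΔR = 39.06 − 15.25 = 23.81 ft²·°F·h/BTU
L = ΔR / (R/in) = 23.81/4.351 = 5.4723 in

5.472 in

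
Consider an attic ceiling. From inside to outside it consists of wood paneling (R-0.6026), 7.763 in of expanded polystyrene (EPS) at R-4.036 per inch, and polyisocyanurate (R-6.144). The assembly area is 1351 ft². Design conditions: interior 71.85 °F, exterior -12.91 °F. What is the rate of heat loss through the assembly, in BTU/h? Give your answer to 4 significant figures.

3007 BTU/h

7.763 × 4.036 = 31.331
R_total = 0.6026 + 31.331 + 6.144 = 38.078 ft²·°F·h/BTU
Q = A·ΔT/R = 1351 × (71.85 − (-12.91)) / 38.078 = 3007.3 BTU/h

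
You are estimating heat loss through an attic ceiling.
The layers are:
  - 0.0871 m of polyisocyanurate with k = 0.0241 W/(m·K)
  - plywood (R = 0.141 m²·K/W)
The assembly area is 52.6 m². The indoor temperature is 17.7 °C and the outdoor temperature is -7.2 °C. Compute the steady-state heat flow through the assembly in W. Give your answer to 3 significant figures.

349 W

0.0871/0.0241 = 3.614
R_total = 3.614 + 0.141 = 3.755 m²·K/W
Q = A·ΔT/R = 52.6 × (17.7 − (-7.2)) / 3.755 = 348.8 W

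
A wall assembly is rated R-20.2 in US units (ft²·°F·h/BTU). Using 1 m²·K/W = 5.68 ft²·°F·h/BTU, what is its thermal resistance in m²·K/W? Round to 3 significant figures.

3.56 m²·K/W

R_SI = 20.2/5.68 = 3.556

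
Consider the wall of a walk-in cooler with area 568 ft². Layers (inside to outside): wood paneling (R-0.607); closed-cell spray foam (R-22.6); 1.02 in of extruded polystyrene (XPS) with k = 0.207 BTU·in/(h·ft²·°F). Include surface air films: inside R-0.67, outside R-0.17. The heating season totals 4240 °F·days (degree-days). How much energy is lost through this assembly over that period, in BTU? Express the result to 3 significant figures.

1990000 BTU

1.02/0.207 = 4.928
R_total = 0.67 + 0.607 + 22.6 + 4.928 + 0.17 = 28.97 ft²·°F·h/BTU
E = A × HDD × 24 / R = 568 × 4240 × 24 / 28.97 = 1995000 BTU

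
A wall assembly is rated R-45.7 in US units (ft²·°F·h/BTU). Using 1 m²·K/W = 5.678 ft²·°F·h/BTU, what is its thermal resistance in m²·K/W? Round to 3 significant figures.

8.05 m²·K/W

R_SI = 45.7/5.678 = 8.049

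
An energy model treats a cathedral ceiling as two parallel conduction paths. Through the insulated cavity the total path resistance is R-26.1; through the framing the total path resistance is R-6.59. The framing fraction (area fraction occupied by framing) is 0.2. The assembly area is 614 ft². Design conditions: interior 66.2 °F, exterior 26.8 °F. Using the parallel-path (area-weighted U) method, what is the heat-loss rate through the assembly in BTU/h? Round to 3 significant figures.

1480 BTU/h

U_eff = 0.8/26.1 + 0.2/6.59 = 0.03065 + 0.03035 = 0.061
R_eff = 1/U_eff = 16.39 ft²·°F·h/BTU
Q = 614 × (66.2 − 26.8) / 16.39 = 1476 BTU/h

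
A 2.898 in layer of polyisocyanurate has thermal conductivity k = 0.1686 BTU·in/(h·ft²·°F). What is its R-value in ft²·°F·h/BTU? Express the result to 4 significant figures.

R = L/k = 2.898/0.1686 = 17.189 ft²·°F·h/BTU

17.19 ft²·°F·h/BTU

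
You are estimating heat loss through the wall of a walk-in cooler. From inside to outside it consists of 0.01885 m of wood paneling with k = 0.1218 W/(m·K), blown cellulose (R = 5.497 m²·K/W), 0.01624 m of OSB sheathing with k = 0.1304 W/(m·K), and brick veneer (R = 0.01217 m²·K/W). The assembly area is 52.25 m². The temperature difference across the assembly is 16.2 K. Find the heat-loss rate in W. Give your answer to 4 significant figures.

0.01885/0.1218 = 0.15476
0.01624/0.1304 = 0.12454
R_total = 0.15476 + 5.497 + 0.12454 + 0.01217 = 5.7885 m²·K/W
Q = A·ΔT/R = 52.25 × 16.2 / 5.7885 = 146.23 W

146.2 W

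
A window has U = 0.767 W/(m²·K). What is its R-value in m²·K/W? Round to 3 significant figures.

R = 1/U = 1/0.767 = 1.304

1.30 m²·K/W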